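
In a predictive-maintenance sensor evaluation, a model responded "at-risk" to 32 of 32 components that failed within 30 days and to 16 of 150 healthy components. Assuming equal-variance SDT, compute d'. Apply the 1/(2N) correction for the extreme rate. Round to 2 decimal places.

The hit rate is 32/32 = 1, so apply the 1/(2N) correction: H → 1 − 1/(2·32) = 0.98438.
z(H) = z(0.98438) = 2.154
z(FA) = z(0.10667) = -1.244
d' = 2.154 − (-1.244) = 3.398

d' = 3.40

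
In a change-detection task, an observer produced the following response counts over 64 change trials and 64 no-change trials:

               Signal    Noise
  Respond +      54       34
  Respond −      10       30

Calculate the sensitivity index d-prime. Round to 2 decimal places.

H = 54/64 = 0.8438
FA = 34/64 = 0.5312
z(0.8438) = 1.010, z(0.5312) = 0.078
d' = z(H) − z(FA) = 1.010 − 0.078 = 0.932

d-prime = 0.93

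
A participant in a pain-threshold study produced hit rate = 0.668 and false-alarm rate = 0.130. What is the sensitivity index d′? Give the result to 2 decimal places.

d′ = 1.56

Φ⁻¹(0.668) = 0.434, Φ⁻¹(0.130) = -1.126
d' = z(H) − z(FA) = 0.434 − (-1.126) = 1.560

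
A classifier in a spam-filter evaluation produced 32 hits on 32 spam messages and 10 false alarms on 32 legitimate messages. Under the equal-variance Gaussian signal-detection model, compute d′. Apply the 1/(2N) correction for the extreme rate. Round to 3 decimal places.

The hit rate is 32/32 = 1, so apply the 1/(2N) correction: H → 1 − 1/(2·32) = 0.98438.
z(H) = z(0.98438) = 2.1540
z(FA) = z(0.31250) = -0.4888
d' = 2.1540 − (-0.4888) = 2.6428

d′ = 2.643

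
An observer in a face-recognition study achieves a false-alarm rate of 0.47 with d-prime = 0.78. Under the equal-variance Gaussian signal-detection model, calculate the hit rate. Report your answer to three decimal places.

hit rate = 0.760

z(false-alarm rate) = z(0.47) = -0.0753
z(H) = z(FA) + d' = -0.0753 + 0.78 = 0.7047
hit rate = Φ(0.7047) = 0.7595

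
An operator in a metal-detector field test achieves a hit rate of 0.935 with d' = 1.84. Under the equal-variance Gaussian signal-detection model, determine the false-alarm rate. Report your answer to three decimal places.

false-alarm rate = 0.372

z(hit rate) = z(0.935) = 1.5141
z(FA) = z(H) − d' = 1.5141 − 1.84 = -0.3259
false-alarm rate = Φ(-0.3259) = 0.3723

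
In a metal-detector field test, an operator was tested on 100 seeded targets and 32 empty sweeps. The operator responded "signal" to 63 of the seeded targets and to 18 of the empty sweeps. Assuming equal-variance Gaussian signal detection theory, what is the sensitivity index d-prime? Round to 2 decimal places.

d-prime = 0.17

H = 63/100 = 0.6300
FA = 18/32 = 0.5625
z(H) = z(0.6300) = 0.3319
z(FA) = z(0.5625) = 0.1573
d' = z(H) − z(FA) = 0.3319 − 0.1573 = 0.1746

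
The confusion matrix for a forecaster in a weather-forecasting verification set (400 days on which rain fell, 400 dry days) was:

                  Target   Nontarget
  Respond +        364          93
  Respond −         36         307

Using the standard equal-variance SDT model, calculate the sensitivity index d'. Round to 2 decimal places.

H = 364/400 = 0.9100
FA = 93/400 = 0.2325
z(H) = z(0.9100) = 1.3408
z(FA) = z(0.2325) = -0.7306
d' = z(H) − z(FA) = 1.3408 − (-0.7306) = 2.0714

d' = 2.07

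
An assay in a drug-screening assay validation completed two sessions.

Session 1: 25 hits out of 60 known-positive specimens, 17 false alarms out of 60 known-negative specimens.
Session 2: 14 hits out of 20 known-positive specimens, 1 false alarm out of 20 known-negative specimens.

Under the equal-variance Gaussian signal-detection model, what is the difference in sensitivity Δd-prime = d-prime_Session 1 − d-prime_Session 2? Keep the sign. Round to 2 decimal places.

Session 1: z(0.4167) = -0.210, z(0.2833) = -0.573, d' = 0.363
Session 2: z(0.7000) = 0.524, z(0.0500) = -1.645, d' = 2.169
Δd' = d'_Session 1 − d'_Session 2 = 0.363 − 2.169 = -1.806
Session 2 has the higher sensitivity.

Δd-prime = -1.81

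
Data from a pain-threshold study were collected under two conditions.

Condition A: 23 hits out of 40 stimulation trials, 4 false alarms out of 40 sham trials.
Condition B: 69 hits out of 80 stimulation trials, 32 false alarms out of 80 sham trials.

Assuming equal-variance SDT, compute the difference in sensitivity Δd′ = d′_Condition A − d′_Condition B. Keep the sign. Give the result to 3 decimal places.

Δd′ = 0.126

Condition A: z(0.5750) = 0.1891, z(0.1000) = -1.2816, d' = 1.4707
Condition B: z(0.8625) = 1.0916, z(0.4000) = -0.2533, d' = 1.3449
Δd' = d'_Condition A − d'_Condition B = 1.4707 − 1.3449 = 0.1258
Condition A has the higher sensitivity.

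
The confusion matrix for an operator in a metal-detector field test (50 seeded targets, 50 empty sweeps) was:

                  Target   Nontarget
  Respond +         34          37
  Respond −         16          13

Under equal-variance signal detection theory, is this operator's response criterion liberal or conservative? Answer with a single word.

z(H) = 0.468, z(FA) = 0.643
c = −½·(z(H) + z(FA)) = -0.5555
c < 0 → liberal criterion (biased toward responding “yes”).

liberal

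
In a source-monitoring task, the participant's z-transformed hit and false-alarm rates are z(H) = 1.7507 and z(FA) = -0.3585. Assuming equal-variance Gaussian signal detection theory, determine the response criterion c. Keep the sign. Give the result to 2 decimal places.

c = −½·[z(H) + z(FA)] = −½·(1.7507 + (-0.3585)) = -0.6961
c < 0: the participant has a liberal response bias.

c = -0.70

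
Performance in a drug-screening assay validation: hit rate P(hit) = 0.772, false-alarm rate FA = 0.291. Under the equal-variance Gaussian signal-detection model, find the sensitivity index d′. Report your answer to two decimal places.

Φ⁻¹(H) = 0.7454
Φ⁻¹(FA) = -0.5505
d' = z(H) − z(FA) = 0.7454 − (-0.5505) = 1.2959

d′ = 1.30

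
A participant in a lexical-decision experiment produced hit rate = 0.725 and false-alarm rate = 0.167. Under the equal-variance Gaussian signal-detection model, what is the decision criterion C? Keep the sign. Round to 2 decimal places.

C = 0.18

Φ⁻¹(0.725) = 0.5978, Φ⁻¹(0.167) = -0.9661
c = −½·[z(H) + z(FA)] = −0.5 × (0.5978 + (-0.9661)) = 0.18415
c > 0: the participant has a conservative response bias.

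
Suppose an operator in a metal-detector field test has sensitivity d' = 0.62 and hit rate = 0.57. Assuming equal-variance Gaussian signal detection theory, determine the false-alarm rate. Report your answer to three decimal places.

z(hit rate) = z(0.57) = 0.1764
z(FA) = z(H) − d' = 0.1764 − 0.62 = -0.4436
false-alarm rate = Φ(-0.4436) = 0.3287

false-alarm rate = 0.329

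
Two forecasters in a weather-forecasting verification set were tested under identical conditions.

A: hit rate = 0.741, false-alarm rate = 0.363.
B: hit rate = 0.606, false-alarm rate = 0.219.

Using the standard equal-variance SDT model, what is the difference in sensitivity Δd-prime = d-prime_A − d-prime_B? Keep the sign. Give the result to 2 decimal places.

Δd-prime = -0.05

A: z(0.741) = 0.646, z(0.363) = -0.350, d' = 0.996
B: z(0.606) = 0.269, z(0.219) = -0.776, d' = 1.045
Δd' = d'_A − d'_B = 0.996 − 1.045 = -0.049
B has the higher sensitivity.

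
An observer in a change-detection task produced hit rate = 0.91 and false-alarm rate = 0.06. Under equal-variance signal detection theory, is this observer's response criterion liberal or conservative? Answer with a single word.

conservative

z(H) = 1.341, z(FA) = -1.555
c = −½·(z(H) + z(FA)) = 0.107
c > 0 → conservative criterion (biased toward responding “no”).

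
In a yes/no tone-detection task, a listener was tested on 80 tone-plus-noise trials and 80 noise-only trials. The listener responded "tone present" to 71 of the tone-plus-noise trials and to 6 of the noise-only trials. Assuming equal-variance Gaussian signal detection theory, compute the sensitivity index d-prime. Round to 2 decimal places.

d-prime = 2.65

H = 71/80 = 0.8875
FA = 6/80 = 0.0750
z(H) = z(0.8875) = 1.2133
z(FA) = z(0.0750) = -1.4395
d' = z(H) − z(FA) = 1.2133 − (-1.4395) = 2.6528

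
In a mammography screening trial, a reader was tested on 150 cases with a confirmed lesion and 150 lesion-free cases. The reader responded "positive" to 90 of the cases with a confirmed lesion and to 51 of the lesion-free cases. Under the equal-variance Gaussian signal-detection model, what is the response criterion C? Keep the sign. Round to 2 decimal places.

C = 0.08

H = 90/150 = 0.6000
FA = 51/150 = 0.3400
z(0.6000) = 0.253, z(0.3400) = -0.412
c = −½·[z(H) + z(FA)] = −0.5 × (0.253 + (-0.412)) = 0.0795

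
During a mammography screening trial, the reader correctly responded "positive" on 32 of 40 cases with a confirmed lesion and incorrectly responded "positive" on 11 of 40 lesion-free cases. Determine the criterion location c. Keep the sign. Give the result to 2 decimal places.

c = -0.12

H = 32/40 = 0.8000
FA = 11/40 = 0.2750
z(H) = z(0.8000) = 0.842
z(FA) = z(0.2750) = -0.598
c = −½·[z(H) + z(FA)] = −0.5 × (0.842 + (-0.598)) = -0.122
c < 0: the reader has a liberal response bias.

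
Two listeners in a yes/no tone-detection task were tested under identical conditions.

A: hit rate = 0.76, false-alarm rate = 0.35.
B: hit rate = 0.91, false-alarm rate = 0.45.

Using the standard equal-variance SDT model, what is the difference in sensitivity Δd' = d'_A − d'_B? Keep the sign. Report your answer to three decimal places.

Δd' = -0.375

A: z(0.76) = 0.7063, z(0.35) = -0.3853, d' = 1.0916
B: z(0.91) = 1.3408, z(0.45) = -0.1257, d' = 1.4665
Δd' = d'_A − d'_B = 1.0916 − 1.4665 = -0.3749
B has the higher sensitivity.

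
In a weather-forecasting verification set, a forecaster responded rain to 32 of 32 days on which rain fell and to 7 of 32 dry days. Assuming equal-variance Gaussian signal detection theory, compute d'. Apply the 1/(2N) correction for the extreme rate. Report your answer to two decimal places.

The hit rate is 32/32 = 1, so apply the 1/(2N) correction: H → 1 − 1/(2·32) = 0.98438.
z(H) = z(0.98438) = 2.154
z(FA) = z(0.21875) = -0.776
d' = 2.154 − (-0.776) = 2.930

d' = 2.93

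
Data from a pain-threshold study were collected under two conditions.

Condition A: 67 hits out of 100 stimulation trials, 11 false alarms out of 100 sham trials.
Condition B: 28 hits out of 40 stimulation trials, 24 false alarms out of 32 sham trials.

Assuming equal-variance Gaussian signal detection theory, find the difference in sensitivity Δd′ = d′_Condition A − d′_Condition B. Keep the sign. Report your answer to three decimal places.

Δd′ = 1.817

Condition A: z(0.6700) = 0.4399, z(0.1100) = -1.2265, d' = 1.6664
Condition B: z(0.7000) = 0.5244, z(0.7500) = 0.6745, d' = -0.1501
Δd' = d'_Condition A − d'_Condition B = 1.6664 − (-0.1501) = 1.8165
Condition A has the higher sensitivity.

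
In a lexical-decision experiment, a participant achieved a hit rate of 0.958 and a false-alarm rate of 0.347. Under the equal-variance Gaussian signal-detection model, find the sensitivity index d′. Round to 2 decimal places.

d′ = 2.12

Φ⁻¹(0.958) = 1.728, Φ⁻¹(0.347) = -0.393
d' = z(H) − z(FA) = 1.728 − (-0.393) = 2.121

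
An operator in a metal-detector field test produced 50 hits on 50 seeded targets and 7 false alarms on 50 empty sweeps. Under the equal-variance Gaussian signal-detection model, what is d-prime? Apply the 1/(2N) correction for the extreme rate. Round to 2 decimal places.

The hit rate is 50/50 = 1, so apply the 1/(2N) correction: H → 1 − 1/(2·50) = 0.99000.
z(H) = z(0.99000) = 2.326
z(FA) = z(0.14000) = -1.080
d' = 2.326 − (-1.080) = 3.406

d-prime = 3.41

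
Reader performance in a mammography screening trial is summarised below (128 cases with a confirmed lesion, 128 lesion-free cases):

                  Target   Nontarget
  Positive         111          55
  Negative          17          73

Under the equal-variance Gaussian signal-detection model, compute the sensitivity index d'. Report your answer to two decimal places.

d' = 1.29

H = 111/128 = 0.8672
FA = 55/128 = 0.4297
z(H) = 1.113
z(FA) = -0.177
d' = z(H) − z(FA) = 1.113 − (-0.177) = 1.290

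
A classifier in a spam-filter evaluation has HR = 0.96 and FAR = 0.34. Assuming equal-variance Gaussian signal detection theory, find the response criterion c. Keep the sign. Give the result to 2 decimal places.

Φ⁻¹(0.96) = 1.751, Φ⁻¹(0.34) = -0.412
c = −½·[z(H) + z(FA)] = −0.5 × (1.751 + (-0.412)) = -0.6695

c = -0.67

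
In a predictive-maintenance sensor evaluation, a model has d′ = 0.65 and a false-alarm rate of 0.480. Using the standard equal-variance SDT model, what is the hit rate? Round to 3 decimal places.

z(false-alarm rate) = z(0.480) = -0.0502
z(H) = z(FA) + d' = -0.0502 + 0.65 = 0.5998
hit rate = Φ(0.5998) = 0.7257

hit rate = 0.726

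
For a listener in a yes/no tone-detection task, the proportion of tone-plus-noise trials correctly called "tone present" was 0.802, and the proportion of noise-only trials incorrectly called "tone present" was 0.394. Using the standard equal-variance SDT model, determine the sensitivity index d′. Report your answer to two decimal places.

d′ = 1.12

z(H) = 0.8488
z(FA) = -0.2689
d' = z(H) − z(FA) = 0.8488 − (-0.2689) = 1.1177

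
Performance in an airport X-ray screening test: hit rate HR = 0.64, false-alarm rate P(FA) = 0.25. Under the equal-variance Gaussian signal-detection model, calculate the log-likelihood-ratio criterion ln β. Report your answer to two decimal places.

ln β = 0.16

z(0.64) = 0.358, z(0.25) = -0.674
ln β = −½·[z(H)² − z(FA)²] = −0.5 × (0.128 − 0.454) = 0.163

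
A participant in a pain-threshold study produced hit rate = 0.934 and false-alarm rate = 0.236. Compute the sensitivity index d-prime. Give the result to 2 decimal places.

d-prime = 2.23

Φ⁻¹(H) = Φ⁻¹(0.934) = 1.5063
Φ⁻¹(FA) = Φ⁻¹(0.236) = -0.7192
d' = z(H) − z(FA) = 1.5063 − (-0.7192) = 2.2255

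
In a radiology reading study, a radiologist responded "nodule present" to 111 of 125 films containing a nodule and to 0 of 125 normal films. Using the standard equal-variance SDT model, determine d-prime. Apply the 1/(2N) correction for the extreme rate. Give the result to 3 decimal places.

The false-alarm rate is 0/125 = 0, so apply the 1/(2N) correction: FA → 1/(2·125) = 0.00400.
z(H) = z(0.88800) = 1.2160
z(FA) = z(0.00400) = -2.6521
d' = 1.2160 − (-2.6521) = 3.8681

d-prime = 3.868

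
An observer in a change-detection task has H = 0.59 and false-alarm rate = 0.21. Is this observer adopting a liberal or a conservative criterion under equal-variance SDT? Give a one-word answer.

z(H) = 0.228, z(FA) = -0.806
c = −½·(z(H) + z(FA)) = 0.289
c > 0 → conservative criterion (biased toward responding “no”).

conservative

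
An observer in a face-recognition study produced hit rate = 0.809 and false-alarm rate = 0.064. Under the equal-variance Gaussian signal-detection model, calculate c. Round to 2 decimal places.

c = 0.32

z(0.809) = 0.874, z(0.064) = -1.522
c = −½·[z(H) + z(FA)] = −0.5 × (0.874 + (-1.522)) = 0.324
c > 0: the observer has a conservative response bias.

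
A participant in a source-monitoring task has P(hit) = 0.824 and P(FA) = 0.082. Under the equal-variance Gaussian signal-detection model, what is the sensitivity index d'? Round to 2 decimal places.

d' = 2.32

z(H) = z(0.824) = 0.931
z(FA) = z(0.082) = -1.392
d' = z(H) − z(FA) = 0.931 − (-1.392) = 2.323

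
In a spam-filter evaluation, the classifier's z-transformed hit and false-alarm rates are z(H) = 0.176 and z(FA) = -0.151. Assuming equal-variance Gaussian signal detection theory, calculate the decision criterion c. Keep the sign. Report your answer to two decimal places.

c = -0.01

c = −½·[z(H) + z(FA)] = −½·(0.176 + (-0.151)) = -0.0125
c < 0: the classifier has a liberal response bias.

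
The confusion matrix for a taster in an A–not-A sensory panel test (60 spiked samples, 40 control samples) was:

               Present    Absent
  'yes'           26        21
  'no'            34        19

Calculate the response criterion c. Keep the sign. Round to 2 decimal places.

c = 0.05

H = 26/60 = 0.4333
FA = 21/40 = 0.5250
z(H) = z(0.4333) = -0.1680
z(FA) = z(0.5250) = 0.0627
c = −½·[z(H) + z(FA)] = −0.5 × (-0.1680 + 0.0627) = 0.05265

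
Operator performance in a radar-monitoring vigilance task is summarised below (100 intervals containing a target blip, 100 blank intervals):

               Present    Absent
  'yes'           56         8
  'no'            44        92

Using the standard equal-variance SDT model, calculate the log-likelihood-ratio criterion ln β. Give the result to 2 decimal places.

ln β = 0.98

H = 56/100 = 0.5600
FA = 8/100 = 0.0800
z(H) = 0.151
z(FA) = -1.405
ln β = −½·[z(H)² − z(FA)²] = −0.5 × (0.023 − 1.974) = 0.9755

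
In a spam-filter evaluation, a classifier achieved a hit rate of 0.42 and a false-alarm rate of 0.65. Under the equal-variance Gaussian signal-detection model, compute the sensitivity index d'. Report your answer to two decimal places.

d' = -0.59

z(H) = z(0.42) = -0.2019
z(FA) = z(0.65) = 0.3853
d' = z(H) − z(FA) = -0.2019 − 0.3853 = -0.5872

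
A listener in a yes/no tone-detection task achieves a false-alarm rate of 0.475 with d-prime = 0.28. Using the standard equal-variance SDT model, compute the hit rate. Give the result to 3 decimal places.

z(false-alarm rate) = z(0.475) = -0.0627
z(H) = z(FA) + d' = -0.0627 + 0.28 = 0.2173
hit rate = Φ(0.2173) = 0.5860

hit rate = 0.586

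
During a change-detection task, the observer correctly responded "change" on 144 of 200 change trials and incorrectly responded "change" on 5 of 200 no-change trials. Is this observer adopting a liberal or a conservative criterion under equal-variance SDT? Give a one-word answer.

conservative

z(H) = 0.583, z(FA) = -1.960
c = −½·(z(H) + z(FA)) = 0.6885
c > 0 → conservative criterion (biased toward responding “no”).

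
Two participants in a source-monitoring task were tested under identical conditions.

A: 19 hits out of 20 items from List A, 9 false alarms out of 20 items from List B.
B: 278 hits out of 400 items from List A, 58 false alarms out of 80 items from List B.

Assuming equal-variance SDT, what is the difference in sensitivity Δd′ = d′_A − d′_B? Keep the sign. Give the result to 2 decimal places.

A: z(0.9500) = 1.645, z(0.4500) = -0.126, d' = 1.771
B: z(0.6950) = 0.510, z(0.7250) = 0.598, d' = -0.088
Δd' = d'_A − d'_B = 1.771 − (-0.088) = 1.859
A has the higher sensitivity.

Δd′ = 1.86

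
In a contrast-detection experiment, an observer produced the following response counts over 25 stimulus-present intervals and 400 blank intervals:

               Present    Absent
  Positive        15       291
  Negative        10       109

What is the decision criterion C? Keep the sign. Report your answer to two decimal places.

C = -0.43

H = 15/25 = 0.6000
FA = 291/400 = 0.7275
Φ⁻¹(H) = Φ⁻¹(0.6000) = 0.2533
Φ⁻¹(FA) = Φ⁻¹(0.7275) = 0.6053
c = −½·[z(H) + z(FA)] = −0.5 × (0.2533 + 0.6053) = -0.4293
c < 0: the observer has a liberal response bias.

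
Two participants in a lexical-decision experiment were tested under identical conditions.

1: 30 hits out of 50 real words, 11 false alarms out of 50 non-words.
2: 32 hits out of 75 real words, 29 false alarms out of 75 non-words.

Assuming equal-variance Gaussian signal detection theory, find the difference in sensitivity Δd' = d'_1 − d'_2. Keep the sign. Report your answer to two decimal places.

1: z(0.6000) = 0.253, z(0.2200) = -0.772, d' = 1.025
2: z(0.4267) = -0.185, z(0.3867) = -0.288, d' = 0.103
Δd' = d'_1 − d'_2 = 1.025 − 0.103 = 0.922
1 has the higher sensitivity.

Δd' = 0.92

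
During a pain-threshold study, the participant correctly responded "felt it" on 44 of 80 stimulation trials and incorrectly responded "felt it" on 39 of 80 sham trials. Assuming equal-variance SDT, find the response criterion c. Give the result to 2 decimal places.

c = -0.05

H = 44/80 = 0.5500
FA = 39/80 = 0.4875
z(H) = z(0.5500) = 0.1257
z(FA) = z(0.4875) = -0.0313
c = −½·[z(H) + z(FA)] = −0.5 × (0.1257 + (-0.0313)) = -0.0472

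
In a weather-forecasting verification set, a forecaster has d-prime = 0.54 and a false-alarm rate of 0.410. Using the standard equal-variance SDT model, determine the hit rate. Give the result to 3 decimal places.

hit rate = 0.623

z(false-alarm rate) = z(0.410) = -0.2275
z(H) = z(FA) + d' = -0.2275 + 0.54 = 0.3125
hit rate = Φ(0.3125) = 0.6227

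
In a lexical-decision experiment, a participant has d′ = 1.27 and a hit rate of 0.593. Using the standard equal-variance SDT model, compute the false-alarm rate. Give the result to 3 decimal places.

false-alarm rate = 0.150

z(hit rate) = z(0.593) = 0.2353
z(FA) = z(H) − d' = 0.2353 − 1.27 = -1.0347
false-alarm rate = Φ(-1.0347) = 0.1504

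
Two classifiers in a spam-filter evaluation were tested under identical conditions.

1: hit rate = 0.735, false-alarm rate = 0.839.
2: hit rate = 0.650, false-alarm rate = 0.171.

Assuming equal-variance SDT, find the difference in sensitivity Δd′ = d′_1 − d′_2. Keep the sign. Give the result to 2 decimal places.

1: z(0.735) = 0.628, z(0.839) = 0.990, d' = -0.362
2: z(0.650) = 0.385, z(0.171) = -0.950, d' = 1.335
Δd' = d'_1 − d'_2 = -0.362 − 1.335 = -1.697
2 has the higher sensitivity.

Δd′ = -1.70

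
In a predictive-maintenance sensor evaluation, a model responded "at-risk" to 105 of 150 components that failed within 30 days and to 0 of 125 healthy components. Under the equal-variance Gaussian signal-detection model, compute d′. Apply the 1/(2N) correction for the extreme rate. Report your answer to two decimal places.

The false-alarm rate is 0/125 = 0, so apply the 1/(2N) correction: FA → 1/(2·125) = 0.00400.
z(H) = z(0.70000) = 0.524
z(FA) = z(0.00400) = -2.652
d' = 0.524 − (-2.652) = 3.176

d′ = 3.18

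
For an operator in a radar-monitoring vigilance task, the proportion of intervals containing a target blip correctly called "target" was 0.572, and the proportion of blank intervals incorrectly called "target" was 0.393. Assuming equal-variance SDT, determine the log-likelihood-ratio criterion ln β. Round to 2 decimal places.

z(0.572) = 0.181, z(0.393) = -0.272
ln β = −½·[z(H)² − z(FA)²] = −0.5 × (0.033 − 0.074) = 0.0205

ln β = 0.02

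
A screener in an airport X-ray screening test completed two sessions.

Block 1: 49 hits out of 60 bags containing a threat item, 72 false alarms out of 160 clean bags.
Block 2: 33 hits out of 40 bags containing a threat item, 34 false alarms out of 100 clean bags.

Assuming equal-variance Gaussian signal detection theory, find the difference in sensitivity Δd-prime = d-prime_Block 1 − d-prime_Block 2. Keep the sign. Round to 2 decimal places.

Δd-prime = -0.32

Block 1: z(0.8167) = 0.903, z(0.4500) = -0.126, d' = 1.029
Block 2: z(0.8250) = 0.935, z(0.3400) = -0.412, d' = 1.347
Δd' = d'_Block 1 − d'_Block 2 = 1.029 − 1.347 = -0.318
Block 2 has the higher sensitivity.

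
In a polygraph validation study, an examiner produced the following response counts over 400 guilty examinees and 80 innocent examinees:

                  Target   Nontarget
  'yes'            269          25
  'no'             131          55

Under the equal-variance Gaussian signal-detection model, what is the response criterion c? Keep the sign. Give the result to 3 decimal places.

c = 0.021

H = 269/400 = 0.6725
FA = 25/80 = 0.3125
Φ⁻¹(H) = Φ⁻¹(0.6725) = 0.4468
Φ⁻¹(FA) = Φ⁻¹(0.3125) = -0.4888
c = −½·[z(H) + z(FA)] = −0.5 × (0.4468 + (-0.4888)) = 0.0210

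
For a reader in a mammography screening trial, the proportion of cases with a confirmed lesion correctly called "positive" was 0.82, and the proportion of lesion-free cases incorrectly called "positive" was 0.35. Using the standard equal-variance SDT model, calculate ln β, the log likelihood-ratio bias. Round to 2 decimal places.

z(0.82) = 0.915, z(0.35) = -0.385
ln β = −½·[z(H)² − z(FA)²] = −0.5 × (0.837 − 0.148) = -0.3445

ln β = -0.34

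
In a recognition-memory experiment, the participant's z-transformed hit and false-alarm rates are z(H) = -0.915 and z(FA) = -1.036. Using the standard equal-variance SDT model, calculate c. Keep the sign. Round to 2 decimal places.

c = −½·[z(H) + z(FA)] = −½·(-0.915 + (-1.036)) = 0.9755

c = 0.98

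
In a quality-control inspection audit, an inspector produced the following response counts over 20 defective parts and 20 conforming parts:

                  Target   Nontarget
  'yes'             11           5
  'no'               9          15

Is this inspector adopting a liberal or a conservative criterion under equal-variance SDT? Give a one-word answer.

z(H) = 0.126, z(FA) = -0.674
c = −½·(z(H) + z(FA)) = 0.274
c > 0 → conservative criterion (biased toward responding “no”).

conservative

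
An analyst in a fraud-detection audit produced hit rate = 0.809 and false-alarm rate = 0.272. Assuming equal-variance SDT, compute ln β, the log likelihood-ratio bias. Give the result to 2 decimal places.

z(H) = 0.874
z(FA) = -0.607
ln β = −½·[z(H)² − z(FA)²] = −0.5 × (0.764 − 0.368) = -0.198

ln β = -0.20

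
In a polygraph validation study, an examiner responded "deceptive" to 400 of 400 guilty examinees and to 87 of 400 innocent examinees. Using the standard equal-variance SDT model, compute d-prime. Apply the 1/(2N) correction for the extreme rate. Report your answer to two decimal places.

d-prime = 3.80

The hit rate is 400/400 = 1, so apply the 1/(2N) correction: H → 1 − 1/(2·400) = 0.99875.
z(H) = z(0.99875) = 3.023
z(FA) = z(0.21750) = -0.781
d' = 3.023 − (-0.781) = 3.804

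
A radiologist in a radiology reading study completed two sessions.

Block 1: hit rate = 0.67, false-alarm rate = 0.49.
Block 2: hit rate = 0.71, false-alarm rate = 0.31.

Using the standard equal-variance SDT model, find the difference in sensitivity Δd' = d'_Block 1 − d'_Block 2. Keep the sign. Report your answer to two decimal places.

Δd' = -0.58

Block 1: z(0.67) = 0.440, z(0.49) = -0.025, d' = 0.465
Block 2: z(0.71) = 0.553, z(0.31) = -0.496, d' = 1.049
Δd' = d'_Block 1 − d'_Block 2 = 0.465 − 1.049 = -0.584
Block 2 has the higher sensitivity.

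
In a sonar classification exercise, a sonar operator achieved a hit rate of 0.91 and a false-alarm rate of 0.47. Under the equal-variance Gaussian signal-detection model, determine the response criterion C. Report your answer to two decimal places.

C = -0.63

z(0.91) = 1.3408, z(0.47) = -0.0753
c = −½·[z(H) + z(FA)] = −0.5 × (1.3408 + (-0.0753)) = -0.63275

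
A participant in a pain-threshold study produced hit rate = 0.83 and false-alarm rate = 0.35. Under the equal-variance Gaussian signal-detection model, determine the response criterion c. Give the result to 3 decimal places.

c = -0.284

z(0.83) = 0.9542, z(0.35) = -0.3853
c = −½·[z(H) + z(FA)] = −0.5 × (0.9542 + (-0.3853)) = -0.28445
c < 0: the participant has a liberal response bias.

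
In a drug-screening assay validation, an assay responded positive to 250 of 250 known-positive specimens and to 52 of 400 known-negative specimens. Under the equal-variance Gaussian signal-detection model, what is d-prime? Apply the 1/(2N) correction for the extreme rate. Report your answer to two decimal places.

d-prime = 4.00

The hit rate is 250/250 = 1, so apply the 1/(2N) correction: H → 1 − 1/(2·250) = 0.99800.
z(H) = z(0.99800) = 2.878
z(FA) = z(0.13000) = -1.126
d' = 2.878 − (-1.126) = 4.004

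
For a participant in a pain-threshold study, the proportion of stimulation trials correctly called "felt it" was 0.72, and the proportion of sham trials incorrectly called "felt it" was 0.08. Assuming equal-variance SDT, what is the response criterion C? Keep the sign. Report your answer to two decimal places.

Φ⁻¹(H) = 0.5828
Φ⁻¹(FA) = -1.4051
c = −½·[z(H) + z(FA)] = −0.5 × (0.5828 + (-1.4051)) = 0.41115

C = 0.41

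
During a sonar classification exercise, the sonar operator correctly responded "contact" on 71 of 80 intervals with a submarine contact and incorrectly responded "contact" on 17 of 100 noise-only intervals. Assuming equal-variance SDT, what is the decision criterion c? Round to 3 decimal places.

c = -0.130

H = 71/80 = 0.8875
FA = 17/100 = 0.1700
z(H) = 1.2133
z(FA) = -0.9542
c = −½·[z(H) + z(FA)] = −0.5 × (1.2133 + (-0.9542)) = -0.12955
c < 0: the sonar operator has a liberal response bias.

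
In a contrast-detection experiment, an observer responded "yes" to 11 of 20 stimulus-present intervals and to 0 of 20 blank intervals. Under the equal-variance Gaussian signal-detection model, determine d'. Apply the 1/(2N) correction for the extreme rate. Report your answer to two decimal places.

The false-alarm rate is 0/20 = 0, so apply the 1/(2N) correction: FA → 1/(2·20) = 0.02500.
z(H) = z(0.55000) = 0.126
z(FA) = z(0.02500) = -1.960
d' = 0.126 − (-1.960) = 2.086

d' = 2.09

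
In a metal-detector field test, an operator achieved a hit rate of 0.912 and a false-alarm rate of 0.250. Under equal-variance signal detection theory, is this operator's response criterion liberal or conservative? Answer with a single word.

liberal

z(H) = 1.353, z(FA) = -0.674
c = −½·(z(H) + z(FA)) = -0.3395
c < 0 → liberal criterion (biased toward responding “yes”).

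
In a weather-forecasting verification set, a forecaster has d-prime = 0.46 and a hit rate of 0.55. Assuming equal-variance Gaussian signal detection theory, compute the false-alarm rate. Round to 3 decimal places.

z(hit rate) = z(0.55) = 0.1257
z(FA) = z(H) − d' = 0.1257 − 0.46 = -0.3343
false-alarm rate = Φ(-0.3343) = 0.3691

false-alarm rate = 0.369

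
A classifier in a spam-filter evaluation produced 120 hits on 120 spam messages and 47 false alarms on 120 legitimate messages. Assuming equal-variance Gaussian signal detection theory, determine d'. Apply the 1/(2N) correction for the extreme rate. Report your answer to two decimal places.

d' = 2.91

The hit rate is 120/120 = 1, so apply the 1/(2N) correction: H → 1 − 1/(2·120) = 0.99583.
z(H) = z(0.99583) = 2.638
z(FA) = z(0.39167) = -0.275
d' = 2.638 − (-0.275) = 2.913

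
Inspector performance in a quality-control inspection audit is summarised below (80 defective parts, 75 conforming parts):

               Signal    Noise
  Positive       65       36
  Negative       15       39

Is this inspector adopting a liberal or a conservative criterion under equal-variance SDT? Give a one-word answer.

z(H) = 0.887, z(FA) = -0.050
c = −½·(z(H) + z(FA)) = -0.4185
c < 0 → liberal criterion (biased toward responding “yes”).

liberal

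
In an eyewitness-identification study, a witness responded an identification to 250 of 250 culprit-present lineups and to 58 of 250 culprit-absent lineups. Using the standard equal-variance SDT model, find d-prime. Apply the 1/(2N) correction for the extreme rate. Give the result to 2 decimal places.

d-prime = 3.61

The hit rate is 250/250 = 1, so apply the 1/(2N) correction: H → 1 − 1/(2·250) = 0.99800.
z(H) = z(0.99800) = 2.878
z(FA) = z(0.23200) = -0.732
d' = 2.878 − (-0.732) = 3.610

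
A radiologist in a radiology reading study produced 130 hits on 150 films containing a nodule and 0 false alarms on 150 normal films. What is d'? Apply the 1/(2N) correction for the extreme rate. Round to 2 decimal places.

d' = 3.82

The false-alarm rate is 0/150 = 0, so apply the 1/(2N) correction: FA → 1/(2·150) = 0.00333.
z(H) = z(0.86667) = 1.111
z(FA) = z(0.00333) = -2.713
d' = 1.111 − (-2.713) = 3.824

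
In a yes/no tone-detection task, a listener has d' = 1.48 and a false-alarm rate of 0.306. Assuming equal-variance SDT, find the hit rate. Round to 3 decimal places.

hit rate = 0.835

z(false-alarm rate) = z(0.306) = -0.5072
z(H) = z(FA) + d' = -0.5072 + 1.48 = 0.9728
hit rate = Φ(0.9728) = 0.8347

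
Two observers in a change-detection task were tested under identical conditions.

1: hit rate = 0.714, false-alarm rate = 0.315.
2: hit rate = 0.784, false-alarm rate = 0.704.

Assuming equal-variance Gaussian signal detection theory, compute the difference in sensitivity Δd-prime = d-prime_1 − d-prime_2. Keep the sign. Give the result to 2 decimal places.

1: z(0.714) = 0.565, z(0.315) = -0.482, d' = 1.047
2: z(0.784) = 0.786, z(0.704) = 0.536, d' = 0.250
Δd' = d'_1 − d'_2 = 1.047 − 0.250 = 0.797
1 has the higher sensitivity.

Δd-prime = 0.80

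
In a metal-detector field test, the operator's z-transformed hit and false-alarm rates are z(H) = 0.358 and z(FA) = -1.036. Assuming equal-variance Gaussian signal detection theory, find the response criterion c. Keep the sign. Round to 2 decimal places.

c = 0.34

c = −½·[z(H) + z(FA)] = −½·(0.358 + (-1.036)) = 0.339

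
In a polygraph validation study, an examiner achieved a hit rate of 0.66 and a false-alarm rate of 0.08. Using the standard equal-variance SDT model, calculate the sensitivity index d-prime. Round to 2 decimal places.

d-prime = 1.82

Φ⁻¹(0.66) = 0.412, Φ⁻¹(0.08) = -1.405
d' = z(H) − z(FA) = 0.412 − (-1.405) = 1.817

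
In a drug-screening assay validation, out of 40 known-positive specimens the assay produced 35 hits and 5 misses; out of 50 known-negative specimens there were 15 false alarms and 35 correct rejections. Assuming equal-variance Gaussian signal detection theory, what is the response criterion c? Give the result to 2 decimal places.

H = 35/40 = 0.8750
FA = 15/50 = 0.3000
Φ⁻¹(H) = Φ⁻¹(0.8750) = 1.150
Φ⁻¹(FA) = Φ⁻¹(0.3000) = -0.524
c = −½·[z(H) + z(FA)] = −0.5 × (1.150 + (-0.524)) = -0.313

c = -0.31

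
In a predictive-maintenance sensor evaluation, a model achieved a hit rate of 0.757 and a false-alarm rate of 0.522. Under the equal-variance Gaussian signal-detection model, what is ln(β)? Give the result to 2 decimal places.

ln β = -0.24

z(H) = z(0.757) = 0.697
z(FA) = z(0.522) = 0.055
ln β = −½·[z(H)² − z(FA)²] = −0.5 × (0.486 − 0.003) = -0.2415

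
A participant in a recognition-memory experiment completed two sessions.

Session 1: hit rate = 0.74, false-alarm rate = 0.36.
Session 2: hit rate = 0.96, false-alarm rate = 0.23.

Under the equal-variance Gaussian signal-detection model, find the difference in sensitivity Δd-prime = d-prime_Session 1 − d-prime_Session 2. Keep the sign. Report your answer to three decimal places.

Session 1: z(0.74) = 0.6433, z(0.36) = -0.3585, d' = 1.0018
Session 2: z(0.96) = 1.7507, z(0.23) = -0.7388, d' = 2.4895
Δd' = d'_Session 1 − d'_Session 2 = 1.0018 − 2.4895 = -1.4877
Session 2 has the higher sensitivity.

Δd-prime = -1.488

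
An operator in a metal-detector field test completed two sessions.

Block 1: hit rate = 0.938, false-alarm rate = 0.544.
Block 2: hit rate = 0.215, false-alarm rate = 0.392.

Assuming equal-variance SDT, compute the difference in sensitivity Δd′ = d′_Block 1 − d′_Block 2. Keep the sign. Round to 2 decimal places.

Block 1: z(0.938) = 1.538, z(0.544) = 0.111, d' = 1.427
Block 2: z(0.215) = -0.789, z(0.392) = -0.274, d' = -0.515
Δd' = d'_Block 1 − d'_Block 2 = 1.427 − (-0.515) = 1.942
Block 1 has the higher sensitivity.

Δd′ = 1.94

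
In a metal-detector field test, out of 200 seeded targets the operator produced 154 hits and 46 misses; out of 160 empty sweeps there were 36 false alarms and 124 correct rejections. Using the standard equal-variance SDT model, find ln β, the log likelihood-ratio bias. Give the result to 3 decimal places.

H = 154/200 = 0.7700
FA = 36/160 = 0.2250
z(H) = 0.7388
z(FA) = -0.7554
ln β = −½·[z(H)² − z(FA)²] = −0.5 × (0.5458 − 0.5706) = 0.0124

ln β = 0.012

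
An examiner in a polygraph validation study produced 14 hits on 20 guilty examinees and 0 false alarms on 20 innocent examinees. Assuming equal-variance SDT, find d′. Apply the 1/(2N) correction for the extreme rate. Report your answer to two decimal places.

d′ = 2.48

The false-alarm rate is 0/20 = 0, so apply the 1/(2N) correction: FA → 1/(2·20) = 0.02500.
z(H) = z(0.70000) = 0.524
z(FA) = z(0.02500) = -1.960
d' = 0.524 − (-1.960) = 2.484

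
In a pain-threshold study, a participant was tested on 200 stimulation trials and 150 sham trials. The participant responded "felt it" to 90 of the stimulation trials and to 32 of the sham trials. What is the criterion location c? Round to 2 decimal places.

H = 90/200 = 0.4500
FA = 32/150 = 0.2133
z(0.4500) = -0.126, z(0.2133) = -0.795
c = −½·[z(H) + z(FA)] = −0.5 × (-0.126 + (-0.795)) = 0.4605

c = 0.46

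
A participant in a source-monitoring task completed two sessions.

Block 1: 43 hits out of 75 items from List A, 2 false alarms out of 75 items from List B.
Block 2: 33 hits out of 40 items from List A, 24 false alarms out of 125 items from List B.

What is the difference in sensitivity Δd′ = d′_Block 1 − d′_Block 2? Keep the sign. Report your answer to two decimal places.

Block 1: z(0.5733) = 0.185, z(0.0267) = -1.932, d' = 2.117
Block 2: z(0.8250) = 0.935, z(0.1920) = -0.871, d' = 1.806
Δd' = d'_Block 1 − d'_Block 2 = 2.117 − 1.806 = 0.311
Block 1 has the higher sensitivity.

Δd′ = 0.31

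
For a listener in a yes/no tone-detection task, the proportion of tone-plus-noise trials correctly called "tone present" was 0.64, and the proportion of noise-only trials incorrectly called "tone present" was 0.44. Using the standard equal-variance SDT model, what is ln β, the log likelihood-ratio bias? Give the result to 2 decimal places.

ln β = -0.05

Φ⁻¹(0.64) = 0.358, Φ⁻¹(0.44) = -0.151
ln β = −½·[z(H)² − z(FA)²] = −0.5 × (0.128 − 0.023) = -0.0525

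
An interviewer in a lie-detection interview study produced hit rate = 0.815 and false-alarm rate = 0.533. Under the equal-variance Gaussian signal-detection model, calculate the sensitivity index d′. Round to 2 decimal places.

d′ = 0.81

z(0.815) = 0.8965, z(0.533) = 0.0828
d' = z(H) − z(FA) = 0.8965 − 0.0828 = 0.8137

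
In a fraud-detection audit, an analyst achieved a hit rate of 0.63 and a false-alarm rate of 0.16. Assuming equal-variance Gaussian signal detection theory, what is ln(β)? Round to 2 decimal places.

z(0.63) = 0.332, z(0.16) = -0.994
ln β = −½·[z(H)² − z(FA)²] = −0.5 × (0.110 − 0.988) = 0.439

ln β = 0.44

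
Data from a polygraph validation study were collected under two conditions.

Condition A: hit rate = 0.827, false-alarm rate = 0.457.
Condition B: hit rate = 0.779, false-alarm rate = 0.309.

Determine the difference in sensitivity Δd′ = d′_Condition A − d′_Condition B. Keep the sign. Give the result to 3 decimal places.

Condition A: z(0.827) = 0.9424, z(0.457) = -0.1080, d' = 1.0504
Condition B: z(0.779) = 0.7688, z(0.309) = -0.4987, d' = 1.2675
Δd' = d'_Condition A − d'_Condition B = 1.0504 − 1.2675 = -0.2171
Condition B has the higher sensitivity.

Δd′ = -0.217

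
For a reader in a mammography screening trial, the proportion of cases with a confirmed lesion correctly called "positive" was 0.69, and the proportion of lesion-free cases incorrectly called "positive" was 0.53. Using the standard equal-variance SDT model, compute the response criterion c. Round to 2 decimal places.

c = -0.29

Φ⁻¹(H) = Φ⁻¹(0.69) = 0.496
Φ⁻¹(FA) = Φ⁻¹(0.53) = 0.075
c = −½·[z(H) + z(FA)] = −0.5 × (0.496 + 0.075) = -0.2855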